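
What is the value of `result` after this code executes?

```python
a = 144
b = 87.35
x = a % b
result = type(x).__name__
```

a is int; b is float; x is float; result = 'float'

'float'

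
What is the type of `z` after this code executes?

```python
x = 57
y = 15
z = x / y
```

int / int = float

float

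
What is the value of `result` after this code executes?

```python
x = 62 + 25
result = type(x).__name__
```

x is int; result = 'int'

'int'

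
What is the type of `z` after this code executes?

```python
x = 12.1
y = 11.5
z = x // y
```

float // float = float

float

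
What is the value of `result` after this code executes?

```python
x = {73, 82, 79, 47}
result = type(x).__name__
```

x is set; result = 'set'

'set'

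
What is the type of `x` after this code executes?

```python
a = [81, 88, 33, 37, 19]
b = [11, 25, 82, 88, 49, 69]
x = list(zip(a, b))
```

list(zip()) returns a list of tuples

list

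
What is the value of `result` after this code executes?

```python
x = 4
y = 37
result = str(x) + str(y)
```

x = 4; y = 37; result = '437'

'437'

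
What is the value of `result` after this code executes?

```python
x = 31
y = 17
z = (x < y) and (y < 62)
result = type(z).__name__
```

x is int; y is int; z is bool; result = 'bool'

'bool'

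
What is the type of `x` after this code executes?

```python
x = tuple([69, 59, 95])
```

tuple() constructor returns tuple

tuple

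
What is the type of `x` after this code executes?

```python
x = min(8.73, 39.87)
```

min() of floats returns float

float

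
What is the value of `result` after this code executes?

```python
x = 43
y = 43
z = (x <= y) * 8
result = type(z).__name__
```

x is int; y is int; z is int; result = 'int'

'int'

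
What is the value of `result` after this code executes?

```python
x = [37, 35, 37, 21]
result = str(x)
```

x = [37, 35, 37, 21]; result = '[37, 35, 37, 21]'

'[37, 35, 37, 21]'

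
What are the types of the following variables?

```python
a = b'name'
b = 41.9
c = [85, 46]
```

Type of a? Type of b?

a is assigned a bytes literal (b'...' prefix); b is assigned a number with a decimal point, so it is a float

bytes, float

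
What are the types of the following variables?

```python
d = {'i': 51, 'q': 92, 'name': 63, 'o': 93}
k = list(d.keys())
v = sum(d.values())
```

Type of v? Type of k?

sum of ints is int; list() converts to list

int, list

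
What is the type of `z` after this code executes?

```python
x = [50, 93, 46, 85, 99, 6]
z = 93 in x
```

'in' operator returns bool

bool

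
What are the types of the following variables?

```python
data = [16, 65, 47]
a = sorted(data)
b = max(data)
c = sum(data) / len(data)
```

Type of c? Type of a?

int / int = float; sorted() returns list

float, list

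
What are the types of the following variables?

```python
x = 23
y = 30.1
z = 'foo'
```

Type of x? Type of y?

x is assigned a bare integer (no decimal point), so it is an int; y is assigned a number with a decimal point, so it is a float

int, float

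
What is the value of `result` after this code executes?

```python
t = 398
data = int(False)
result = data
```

t = 398; data = 0; result = 0

0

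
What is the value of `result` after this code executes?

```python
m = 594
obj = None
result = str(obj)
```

m = 594; obj = None; result = 'None'

'None'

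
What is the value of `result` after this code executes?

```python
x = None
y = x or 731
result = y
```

x = None; y = 731; result = 731

731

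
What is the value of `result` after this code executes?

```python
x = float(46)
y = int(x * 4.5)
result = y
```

x = 46.0; y = 207; result = 207

207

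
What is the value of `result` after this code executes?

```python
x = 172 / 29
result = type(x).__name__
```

x is float; result = 'float'

'float'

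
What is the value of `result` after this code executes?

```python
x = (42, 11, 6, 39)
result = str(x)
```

x = (42, 11, 6, 39); result = '(42, 11, 6, 39)'

'(42, 11, 6, 39)'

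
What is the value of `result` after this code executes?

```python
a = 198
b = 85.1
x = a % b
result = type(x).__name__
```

a is int; b is float; x is float; result = 'float'

'float'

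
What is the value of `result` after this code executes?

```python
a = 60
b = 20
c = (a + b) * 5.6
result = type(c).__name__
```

a is int; b is int; c is float; result = 'float'

'float'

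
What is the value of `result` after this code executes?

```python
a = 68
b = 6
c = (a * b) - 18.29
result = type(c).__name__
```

a is int; b is int; c is float; result = 'float'

'float'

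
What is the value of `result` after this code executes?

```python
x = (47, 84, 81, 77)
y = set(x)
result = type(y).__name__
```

x is tuple; y is set; result = 'set'

'set'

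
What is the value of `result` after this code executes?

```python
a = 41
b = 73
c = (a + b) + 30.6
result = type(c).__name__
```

a is int; b is int; c is float; result = 'float'

'float'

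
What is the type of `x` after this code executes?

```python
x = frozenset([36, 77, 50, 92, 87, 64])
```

frozenset() returns frozenset

frozenset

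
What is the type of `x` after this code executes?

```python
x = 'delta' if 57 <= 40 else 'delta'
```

Both branches of conditional are str

str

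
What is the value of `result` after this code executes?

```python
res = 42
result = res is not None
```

res = 42; result = True

True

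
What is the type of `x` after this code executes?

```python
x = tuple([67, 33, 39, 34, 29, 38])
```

tuple() constructor returns tuple

tuple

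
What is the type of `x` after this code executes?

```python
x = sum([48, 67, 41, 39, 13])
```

sum() of ints returns int

int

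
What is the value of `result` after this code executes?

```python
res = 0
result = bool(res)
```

res = 0; result = False

False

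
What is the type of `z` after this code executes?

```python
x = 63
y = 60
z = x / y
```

int / int = float

float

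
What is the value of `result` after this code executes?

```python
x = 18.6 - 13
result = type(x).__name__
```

x is float; result = 'float'

'float'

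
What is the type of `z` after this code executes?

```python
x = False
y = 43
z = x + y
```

bool + int = int (bool is subclass of int)

int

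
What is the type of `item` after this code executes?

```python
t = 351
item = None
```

None has type NoneType

NoneType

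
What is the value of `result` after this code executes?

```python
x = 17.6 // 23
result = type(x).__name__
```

x is float; result = 'float'

'float'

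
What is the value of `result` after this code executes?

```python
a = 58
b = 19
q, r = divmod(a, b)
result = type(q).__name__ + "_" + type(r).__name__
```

a is int; b is int; q is int; r is int; result = 'int_int'

'int_int'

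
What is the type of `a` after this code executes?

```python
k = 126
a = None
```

None has type NoneType

NoneType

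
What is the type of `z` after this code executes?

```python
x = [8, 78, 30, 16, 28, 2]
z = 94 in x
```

'in' operator returns bool

bool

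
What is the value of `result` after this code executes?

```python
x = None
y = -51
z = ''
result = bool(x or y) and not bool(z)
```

x = None; y = -51; z = ''; result = True

True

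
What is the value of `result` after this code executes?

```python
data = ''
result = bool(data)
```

data = ''; result = False

False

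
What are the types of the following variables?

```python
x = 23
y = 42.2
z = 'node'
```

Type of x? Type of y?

x is assigned a bare integer (no decimal point), so it is an int; y is assigned a number with a decimal point, so it is a float

int, float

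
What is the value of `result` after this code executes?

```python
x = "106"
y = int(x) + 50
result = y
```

x = '106'; y = 156; result = 156

156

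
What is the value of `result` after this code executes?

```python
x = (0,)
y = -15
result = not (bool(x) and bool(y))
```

x = (0,); y = -15; result = False

False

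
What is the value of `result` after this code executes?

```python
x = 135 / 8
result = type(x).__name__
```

x is float; result = 'float'

'float'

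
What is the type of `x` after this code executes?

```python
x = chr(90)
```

chr() returns str (single char)

str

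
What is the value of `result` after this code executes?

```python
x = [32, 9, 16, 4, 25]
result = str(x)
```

x = [32, 9, 16, 4, 25]; result = '[32, 9, 16, 4, 25]'

'[32, 9, 16, 4, 25]'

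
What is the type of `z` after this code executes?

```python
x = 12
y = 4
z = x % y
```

int % int = int

int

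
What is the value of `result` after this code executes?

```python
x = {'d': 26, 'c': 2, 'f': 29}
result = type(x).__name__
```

x is dict; result = 'dict'

'dict'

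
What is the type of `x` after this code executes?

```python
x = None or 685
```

'or' with None returns the other truthy value

int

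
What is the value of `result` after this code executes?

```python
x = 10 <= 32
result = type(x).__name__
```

x is bool; result = 'bool'

'bool'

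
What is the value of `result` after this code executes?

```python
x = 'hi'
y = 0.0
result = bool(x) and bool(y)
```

x = 'hi'; y = 0.0; result = False

False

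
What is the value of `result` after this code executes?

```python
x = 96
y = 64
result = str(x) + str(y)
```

x = 96; y = 64; result = '9664'

'9664'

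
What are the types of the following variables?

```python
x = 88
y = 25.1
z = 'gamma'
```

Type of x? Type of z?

x is assigned a bare integer (no decimal point), so it is an int; z is assigned a quoted string literal, so it is a str

int, str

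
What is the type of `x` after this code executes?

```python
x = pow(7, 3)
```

pow(int, int) returns int

int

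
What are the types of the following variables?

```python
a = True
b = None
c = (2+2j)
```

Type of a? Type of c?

a is assigned the constant True, which has type bool; c is assigned (2+2j), an int plus an imaginary literal (j suffix), which evaluates to complex

bool, complex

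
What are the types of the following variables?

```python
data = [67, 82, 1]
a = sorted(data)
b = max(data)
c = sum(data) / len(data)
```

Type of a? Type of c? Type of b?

sorted() returns list; int / int = float; max of ints returns int

list, float, int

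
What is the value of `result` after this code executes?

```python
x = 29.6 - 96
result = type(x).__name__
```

x is float; result = 'float'

'float'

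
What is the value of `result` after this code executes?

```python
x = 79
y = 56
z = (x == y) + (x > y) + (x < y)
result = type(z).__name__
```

x is int; y is int; z is int; result = 'int'

'int'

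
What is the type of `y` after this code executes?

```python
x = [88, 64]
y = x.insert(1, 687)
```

list.insert() returns None

NoneType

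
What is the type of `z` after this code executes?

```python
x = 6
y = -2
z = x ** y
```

int ** negative = float

float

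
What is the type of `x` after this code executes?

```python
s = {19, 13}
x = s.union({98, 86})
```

set.union() returns a new set

set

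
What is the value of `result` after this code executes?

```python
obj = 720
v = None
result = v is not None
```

obj = 720; v = None; result = False

False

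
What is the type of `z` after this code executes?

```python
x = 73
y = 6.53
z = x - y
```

int - float = float

float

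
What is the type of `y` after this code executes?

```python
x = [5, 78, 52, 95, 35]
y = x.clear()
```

list.clear() returns None

NoneType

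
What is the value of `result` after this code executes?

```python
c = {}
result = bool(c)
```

c = {}; result = False

False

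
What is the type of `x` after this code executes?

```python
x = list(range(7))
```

list(range()) returns list

list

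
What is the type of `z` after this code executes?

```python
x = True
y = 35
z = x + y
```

bool + int = int (bool is subclass of int)

int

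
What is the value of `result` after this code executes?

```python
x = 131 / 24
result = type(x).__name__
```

x is float; result = 'float'

'float'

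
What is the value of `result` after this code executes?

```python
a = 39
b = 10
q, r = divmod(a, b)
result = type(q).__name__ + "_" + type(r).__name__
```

a is int; b is int; q is int; r is int; result = 'int_int'

'int_int'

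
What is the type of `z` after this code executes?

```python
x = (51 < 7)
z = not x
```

'not' returns bool

bool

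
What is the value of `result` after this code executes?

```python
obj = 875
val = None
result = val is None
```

obj = 875; val = None; result = True

True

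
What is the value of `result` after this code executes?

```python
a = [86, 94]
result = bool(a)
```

a = [86, 94]; result = True

True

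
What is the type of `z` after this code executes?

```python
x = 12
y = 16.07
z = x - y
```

int - float = float

float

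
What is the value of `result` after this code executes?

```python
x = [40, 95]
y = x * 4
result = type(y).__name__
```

x is list; y is list; result = 'list'

'list'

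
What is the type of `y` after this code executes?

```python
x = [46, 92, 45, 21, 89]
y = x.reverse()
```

list.reverse() returns None

NoneType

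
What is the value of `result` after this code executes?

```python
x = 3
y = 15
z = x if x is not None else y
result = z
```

x = 3; y = 15; z = 3; result = 3

3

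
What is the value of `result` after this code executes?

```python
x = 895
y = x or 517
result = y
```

x = 895; y = 895; result = 895

895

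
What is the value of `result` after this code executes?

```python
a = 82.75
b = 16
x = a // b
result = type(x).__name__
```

a is float; b is int; x is float; result = 'float'

'float'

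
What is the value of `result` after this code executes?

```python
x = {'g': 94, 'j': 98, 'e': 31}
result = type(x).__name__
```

x is dict; result = 'dict'

'dict'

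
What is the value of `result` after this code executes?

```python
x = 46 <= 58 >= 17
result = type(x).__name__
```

x is bool; result = 'bool'

'bool'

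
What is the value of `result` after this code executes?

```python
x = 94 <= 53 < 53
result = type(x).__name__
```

x is bool; result = 'bool'

'bool'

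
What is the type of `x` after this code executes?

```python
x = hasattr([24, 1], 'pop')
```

hasattr() returns bool

bool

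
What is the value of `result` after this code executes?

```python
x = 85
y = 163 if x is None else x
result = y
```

x = 85; y = 85; result = 85

85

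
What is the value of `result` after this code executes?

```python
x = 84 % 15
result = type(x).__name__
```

x is int; result = 'int'

'int'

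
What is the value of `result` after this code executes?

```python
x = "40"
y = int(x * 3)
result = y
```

x = '40'; y = 404040; result = 404040

404040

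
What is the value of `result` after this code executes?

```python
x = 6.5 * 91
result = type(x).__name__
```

x is float; result = 'float'

'float'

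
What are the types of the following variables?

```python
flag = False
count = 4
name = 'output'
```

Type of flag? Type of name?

flag is assigned the constant False, which has type bool; name is assigned a quoted string literal, so it is a str

bool, str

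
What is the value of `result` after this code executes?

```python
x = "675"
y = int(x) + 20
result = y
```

x = '675'; y = 695; result = 695

695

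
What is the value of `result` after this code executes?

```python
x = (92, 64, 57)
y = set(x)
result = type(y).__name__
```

x is tuple; y is set; result = 'set'

'set'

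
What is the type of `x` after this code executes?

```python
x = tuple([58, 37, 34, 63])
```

tuple() constructor returns tuple

tuple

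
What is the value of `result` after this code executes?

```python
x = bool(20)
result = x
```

x = True; result = True

True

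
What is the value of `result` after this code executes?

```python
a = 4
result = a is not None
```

a = 4; result = True

True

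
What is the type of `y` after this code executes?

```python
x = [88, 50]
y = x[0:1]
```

Slicing a list returns a list

list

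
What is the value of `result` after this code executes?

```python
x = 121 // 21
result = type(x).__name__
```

x is int; result = 'int'

'int'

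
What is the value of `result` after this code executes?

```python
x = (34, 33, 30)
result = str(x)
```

x = (34, 33, 30); result = '(34, 33, 30)'

'(34, 33, 30)'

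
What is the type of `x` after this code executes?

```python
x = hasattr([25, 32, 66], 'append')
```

hasattr() returns bool

bool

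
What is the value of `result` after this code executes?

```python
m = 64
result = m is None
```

m = 64; result = False

False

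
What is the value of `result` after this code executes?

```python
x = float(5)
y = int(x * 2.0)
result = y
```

x = 5.0; y = 10; result = 10

10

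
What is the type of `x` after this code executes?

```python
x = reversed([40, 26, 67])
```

reversed() on a list returns list_reverseiterator

list_reverseiterator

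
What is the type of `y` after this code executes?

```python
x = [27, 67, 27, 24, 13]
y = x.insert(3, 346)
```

list.insert() returns None

NoneType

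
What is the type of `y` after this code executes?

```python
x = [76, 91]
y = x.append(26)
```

list.append() returns None (mutates in place)

NoneType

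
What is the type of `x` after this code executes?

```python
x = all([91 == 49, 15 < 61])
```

all() returns bool

bool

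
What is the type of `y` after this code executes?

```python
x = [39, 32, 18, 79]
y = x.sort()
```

list.sort() returns None (mutates in place)

NoneType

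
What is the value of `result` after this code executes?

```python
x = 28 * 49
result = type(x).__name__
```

x is int; result = 'int'

'int'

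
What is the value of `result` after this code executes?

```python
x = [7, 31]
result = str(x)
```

x = [7, 31]; result = '[7, 31]'

'[7, 31]'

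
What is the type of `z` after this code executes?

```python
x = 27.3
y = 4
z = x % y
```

float % int = float

float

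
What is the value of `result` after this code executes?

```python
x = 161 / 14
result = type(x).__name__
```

x is float; result = 'float'

'float'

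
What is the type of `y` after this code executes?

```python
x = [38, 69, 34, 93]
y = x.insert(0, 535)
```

list.insert() returns None

NoneType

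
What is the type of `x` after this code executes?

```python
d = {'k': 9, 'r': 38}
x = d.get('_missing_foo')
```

dict.get() returns None when key not found

NoneType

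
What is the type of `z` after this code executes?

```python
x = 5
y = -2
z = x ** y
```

int ** negative = float

float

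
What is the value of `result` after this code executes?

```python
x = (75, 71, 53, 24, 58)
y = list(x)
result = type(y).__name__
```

x is tuple; y is list; result = 'list'

'list'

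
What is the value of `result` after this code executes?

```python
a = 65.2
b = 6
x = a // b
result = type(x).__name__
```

a is float; b is int; x is float; result = 'float'

'float'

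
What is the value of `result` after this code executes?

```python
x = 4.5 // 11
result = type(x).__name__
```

x is float; result = 'float'

'float'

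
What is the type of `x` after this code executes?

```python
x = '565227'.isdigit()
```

str.isdigit() returns bool

bool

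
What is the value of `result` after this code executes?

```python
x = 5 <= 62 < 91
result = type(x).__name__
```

x is bool; result = 'bool'

'bool'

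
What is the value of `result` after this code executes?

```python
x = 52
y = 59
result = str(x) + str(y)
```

x = 52; y = 59; result = '5259'

'5259'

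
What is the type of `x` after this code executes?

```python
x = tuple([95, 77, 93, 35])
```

tuple() constructor returns tuple

tuple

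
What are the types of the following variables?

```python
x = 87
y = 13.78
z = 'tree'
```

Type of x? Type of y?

x is assigned a bare integer (no decimal point), so it is an int; y is assigned a number with a decimal point, so it is a float

int, float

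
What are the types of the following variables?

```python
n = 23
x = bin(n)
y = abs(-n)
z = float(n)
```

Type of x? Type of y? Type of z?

bin() returns str; abs() of int returns int; float() returns float

str, int, float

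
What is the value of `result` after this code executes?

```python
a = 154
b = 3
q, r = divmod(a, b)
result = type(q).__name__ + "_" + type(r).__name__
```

a is int; b is int; q is int; r is int; result = 'int_int'

'int_int'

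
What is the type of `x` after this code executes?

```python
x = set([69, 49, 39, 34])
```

set() constructor returns set

set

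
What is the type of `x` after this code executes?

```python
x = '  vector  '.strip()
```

str.strip() returns str

str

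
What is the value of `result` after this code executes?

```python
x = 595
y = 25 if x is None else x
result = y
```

x = 595; y = 595; result = 595

595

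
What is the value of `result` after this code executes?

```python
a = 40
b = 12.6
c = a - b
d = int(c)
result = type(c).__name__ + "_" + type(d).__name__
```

a is int; b is float; c is float; d is int; result = 'float_int'

'float_int'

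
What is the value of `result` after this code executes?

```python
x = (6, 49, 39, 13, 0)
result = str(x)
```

x = (6, 49, 39, 13, 0); result = '(6, 49, 39, 13, 0)'

'(6, 49, 39, 13, 0)'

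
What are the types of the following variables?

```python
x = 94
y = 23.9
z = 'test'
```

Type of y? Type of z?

y is assigned a number with a decimal point, so it is a float; z is assigned a quoted string literal, so it is a str

float, str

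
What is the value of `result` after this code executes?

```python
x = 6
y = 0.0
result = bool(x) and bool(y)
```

x = 6; y = 0.0; result = False

False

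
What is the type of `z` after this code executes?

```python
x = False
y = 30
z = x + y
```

bool + int = int (bool is subclass of int)

int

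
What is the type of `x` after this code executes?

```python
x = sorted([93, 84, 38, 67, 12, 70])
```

sorted() always returns list

list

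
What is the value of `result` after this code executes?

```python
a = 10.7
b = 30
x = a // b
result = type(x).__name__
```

a is float; b is int; x is float; result = 'float'

'float'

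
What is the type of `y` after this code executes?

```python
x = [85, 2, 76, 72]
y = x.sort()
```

list.sort() returns None (mutates in place)

NoneType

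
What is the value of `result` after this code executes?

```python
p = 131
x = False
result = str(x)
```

p = 131; x = False; result = 'False'

'False'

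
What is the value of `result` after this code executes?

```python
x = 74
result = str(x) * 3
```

x = 74; result = '747474'

'747474'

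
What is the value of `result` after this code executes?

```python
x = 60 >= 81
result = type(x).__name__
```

x is bool; result = 'bool'

'bool'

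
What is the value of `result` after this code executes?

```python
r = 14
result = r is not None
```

r = 14; result = True

True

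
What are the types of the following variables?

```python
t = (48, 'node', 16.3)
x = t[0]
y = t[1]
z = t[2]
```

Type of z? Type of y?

tuple[2] is float; tuple[1] is str

float, str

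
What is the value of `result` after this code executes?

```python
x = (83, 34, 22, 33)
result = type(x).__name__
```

x is tuple; result = 'tuple'

'tuple'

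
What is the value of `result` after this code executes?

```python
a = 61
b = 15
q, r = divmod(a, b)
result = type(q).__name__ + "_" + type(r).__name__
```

a is int; b is int; q is int; r is int; result = 'int_int'

'int_int'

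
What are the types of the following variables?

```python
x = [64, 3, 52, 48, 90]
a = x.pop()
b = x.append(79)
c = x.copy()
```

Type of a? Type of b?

pop() returns element; append() returns None

int, NoneType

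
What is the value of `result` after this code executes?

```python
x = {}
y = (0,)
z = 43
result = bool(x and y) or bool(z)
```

x = {}; y = (0,); z = 43; result = True

True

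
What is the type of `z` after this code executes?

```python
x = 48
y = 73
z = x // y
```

int // int = int

int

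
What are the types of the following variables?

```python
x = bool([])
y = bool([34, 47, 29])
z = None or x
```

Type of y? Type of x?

bool() returns bool; bool() returns bool

bool, bool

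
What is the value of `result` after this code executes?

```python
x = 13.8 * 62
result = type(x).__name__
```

x is float; result = 'float'

'float'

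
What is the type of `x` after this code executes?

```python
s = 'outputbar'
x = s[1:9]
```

Slicing a str returns str

str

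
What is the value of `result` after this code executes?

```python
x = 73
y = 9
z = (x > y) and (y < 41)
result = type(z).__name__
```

x is int; y is int; z is bool; result = 'bool'

'bool'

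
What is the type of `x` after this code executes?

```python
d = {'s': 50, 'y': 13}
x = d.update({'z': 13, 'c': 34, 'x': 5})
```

dict.update() returns None

NoneType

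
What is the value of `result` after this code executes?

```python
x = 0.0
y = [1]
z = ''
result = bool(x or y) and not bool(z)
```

x = 0.0; y = [1]; z = ''; result = True

True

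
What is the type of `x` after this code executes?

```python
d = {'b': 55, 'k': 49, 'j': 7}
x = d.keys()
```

.keys() returns dict_keys view

dict_keys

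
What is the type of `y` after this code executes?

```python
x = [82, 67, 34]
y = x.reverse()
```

list.reverse() returns None

NoneType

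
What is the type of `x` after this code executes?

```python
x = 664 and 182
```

'and' with truthy values returns last operand (int)

int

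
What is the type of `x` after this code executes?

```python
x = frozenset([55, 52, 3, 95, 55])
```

frozenset() returns frozenset

frozenset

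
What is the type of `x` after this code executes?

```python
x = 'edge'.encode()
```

str.encode() returns bytes

bytes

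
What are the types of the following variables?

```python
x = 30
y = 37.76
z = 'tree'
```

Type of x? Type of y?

x is assigned a bare integer (no decimal point), so it is an int; y is assigned a number with a decimal point, so it is a float

int, float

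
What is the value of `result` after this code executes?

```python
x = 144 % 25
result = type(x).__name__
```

x is int; result = 'int'

'int'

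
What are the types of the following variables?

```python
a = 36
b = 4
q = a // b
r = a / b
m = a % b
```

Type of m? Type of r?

% of ints returns int; / returns float

int, float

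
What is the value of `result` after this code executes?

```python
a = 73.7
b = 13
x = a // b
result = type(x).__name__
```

a is float; b is int; x is float; result = 'float'

'float'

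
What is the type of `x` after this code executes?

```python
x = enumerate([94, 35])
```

enumerate() returns an enumerate object

enumerate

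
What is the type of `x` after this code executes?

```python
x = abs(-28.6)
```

abs() of float returns float

float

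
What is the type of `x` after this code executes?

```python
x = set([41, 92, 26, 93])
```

set() constructor returns set

set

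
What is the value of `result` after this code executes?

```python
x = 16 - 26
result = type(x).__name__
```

x is int; result = 'int'

'int'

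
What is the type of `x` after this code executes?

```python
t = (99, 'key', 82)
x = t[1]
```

Index 1 of tuple is a str literal

str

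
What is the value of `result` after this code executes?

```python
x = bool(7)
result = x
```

x = True; result = True

True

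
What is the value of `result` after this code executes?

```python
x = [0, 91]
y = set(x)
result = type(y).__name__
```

x is list; y is set; result = 'set'

'set'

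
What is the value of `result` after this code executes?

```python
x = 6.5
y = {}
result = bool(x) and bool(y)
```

x = 6.5; y = {}; result = False

False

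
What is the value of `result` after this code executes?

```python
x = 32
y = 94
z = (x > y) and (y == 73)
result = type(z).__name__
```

x is int; y is int; z is bool; result = 'bool'

'bool'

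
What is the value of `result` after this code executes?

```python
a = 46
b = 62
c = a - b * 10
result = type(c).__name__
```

a is int; b is int; c is int; result = 'int'

'int'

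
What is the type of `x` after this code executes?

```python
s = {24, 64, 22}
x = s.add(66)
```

set.add() returns None (mutates in place)

NoneType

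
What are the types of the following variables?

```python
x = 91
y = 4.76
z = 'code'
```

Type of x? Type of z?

x is assigned a bare integer (no decimal point), so it is an int; z is assigned a quoted string literal, so it is a str

int, str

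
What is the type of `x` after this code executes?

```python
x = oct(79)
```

oct() returns str representation

str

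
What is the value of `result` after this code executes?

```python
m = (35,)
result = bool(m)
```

m = (35,); result = True

True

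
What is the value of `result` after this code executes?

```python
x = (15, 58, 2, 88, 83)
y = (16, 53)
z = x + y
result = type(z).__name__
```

x is tuple; y is tuple; z is tuple; result = 'tuple'

'tuple'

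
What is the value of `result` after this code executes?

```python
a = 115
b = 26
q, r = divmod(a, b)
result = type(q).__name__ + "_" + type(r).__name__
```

a is int; b is int; q is int; r is int; result = 'int_int'

'int_int'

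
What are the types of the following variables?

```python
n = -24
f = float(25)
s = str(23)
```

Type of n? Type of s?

n is assigned a bare integer (no decimal point), so it is an int; s is assigned the result of calling str(), which returns a str

int, str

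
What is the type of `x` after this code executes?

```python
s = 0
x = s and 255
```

'and' returns first falsy value (0 is int)

int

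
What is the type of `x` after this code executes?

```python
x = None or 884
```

'or' with None returns the other truthy value

int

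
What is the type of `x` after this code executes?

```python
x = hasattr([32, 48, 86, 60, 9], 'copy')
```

hasattr() returns bool

bool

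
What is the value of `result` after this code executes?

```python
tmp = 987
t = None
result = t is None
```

tmp = 987; t = None; result = True

True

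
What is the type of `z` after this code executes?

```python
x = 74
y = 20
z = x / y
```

int / int = float

float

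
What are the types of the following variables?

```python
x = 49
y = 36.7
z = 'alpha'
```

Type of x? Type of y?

x is assigned a bare integer (no decimal point), so it is an int; y is assigned a number with a decimal point, so it is a float

int, float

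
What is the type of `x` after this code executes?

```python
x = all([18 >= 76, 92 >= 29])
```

all() returns bool

bool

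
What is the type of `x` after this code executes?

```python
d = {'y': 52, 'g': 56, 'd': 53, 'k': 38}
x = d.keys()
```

.keys() returns dict_keys view

dict_keys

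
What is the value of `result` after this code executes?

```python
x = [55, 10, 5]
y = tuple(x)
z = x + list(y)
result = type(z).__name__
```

x is list; y is tuple; z is list; result = 'list'

'list'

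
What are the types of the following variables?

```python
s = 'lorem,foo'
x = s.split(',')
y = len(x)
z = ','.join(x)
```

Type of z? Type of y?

str.join() returns str; len() returns int

str, int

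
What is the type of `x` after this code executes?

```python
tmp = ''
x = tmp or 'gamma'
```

'or' returns first truthy value (str)

str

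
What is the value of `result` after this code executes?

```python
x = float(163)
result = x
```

x = 163.0; result = 163.0

163.0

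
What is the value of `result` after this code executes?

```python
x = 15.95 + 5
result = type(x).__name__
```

x is float; result = 'float'

'float'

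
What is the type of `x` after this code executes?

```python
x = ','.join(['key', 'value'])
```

str.join() returns str

str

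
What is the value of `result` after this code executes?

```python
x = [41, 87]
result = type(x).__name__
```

x is list; result = 'list'

'list'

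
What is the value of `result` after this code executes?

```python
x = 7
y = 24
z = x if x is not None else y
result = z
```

x = 7; y = 24; z = 7; result = 7

7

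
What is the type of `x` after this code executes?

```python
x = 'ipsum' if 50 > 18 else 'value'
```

Both branches of conditional are str

str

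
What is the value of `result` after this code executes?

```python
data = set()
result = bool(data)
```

data = set(); result = False

False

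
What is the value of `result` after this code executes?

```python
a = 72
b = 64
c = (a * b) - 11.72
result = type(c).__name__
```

a is int; b is int; c is float; result = 'float'

'float'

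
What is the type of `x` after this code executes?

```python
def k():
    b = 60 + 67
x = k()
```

Function without return returns None

NoneType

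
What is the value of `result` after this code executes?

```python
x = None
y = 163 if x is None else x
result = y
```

x = None; y = 163; result = 163

163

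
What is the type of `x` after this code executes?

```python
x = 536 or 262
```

'or' returns first truthy value (int)

int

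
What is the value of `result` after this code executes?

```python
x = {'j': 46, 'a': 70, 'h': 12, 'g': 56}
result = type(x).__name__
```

x is dict; result = 'dict'

'dict'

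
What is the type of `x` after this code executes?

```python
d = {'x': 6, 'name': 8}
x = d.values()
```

.values() returns dict_values view

dict_values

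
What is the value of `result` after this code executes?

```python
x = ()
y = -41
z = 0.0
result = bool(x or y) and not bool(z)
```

x = (); y = -41; z = 0.0; result = True

True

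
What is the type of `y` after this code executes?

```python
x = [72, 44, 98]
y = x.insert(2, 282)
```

list.insert() returns None

NoneType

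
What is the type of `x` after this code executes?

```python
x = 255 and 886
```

'and' with truthy values returns last operand (int)

int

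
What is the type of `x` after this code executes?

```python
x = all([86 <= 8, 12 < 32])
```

all() returns bool

bool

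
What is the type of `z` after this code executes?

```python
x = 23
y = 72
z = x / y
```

int / int = float

float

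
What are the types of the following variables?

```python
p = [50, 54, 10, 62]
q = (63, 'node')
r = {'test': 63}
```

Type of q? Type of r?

q is assigned a tuple (parenthesized, comma-separated values); r is assigned a dict literal ({key: value})

tuple, dict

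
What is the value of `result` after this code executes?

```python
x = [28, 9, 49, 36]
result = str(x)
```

x = [28, 9, 49, 36]; result = '[28, 9, 49, 36]'

'[28, 9, 49, 36]'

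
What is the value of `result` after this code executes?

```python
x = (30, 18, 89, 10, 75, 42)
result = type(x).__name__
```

x is tuple; result = 'tuple'

'tuple'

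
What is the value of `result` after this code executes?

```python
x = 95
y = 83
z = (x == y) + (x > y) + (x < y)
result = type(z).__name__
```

x is int; y is int; z is int; result = 'int'

'int'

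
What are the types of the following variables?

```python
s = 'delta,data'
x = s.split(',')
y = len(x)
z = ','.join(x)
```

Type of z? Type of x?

str.join() returns str; str.split() returns list

str, list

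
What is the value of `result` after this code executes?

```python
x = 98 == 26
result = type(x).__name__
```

x is bool; result = 'bool'

'bool'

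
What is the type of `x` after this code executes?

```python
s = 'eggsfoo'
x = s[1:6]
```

Slicing a str returns str

str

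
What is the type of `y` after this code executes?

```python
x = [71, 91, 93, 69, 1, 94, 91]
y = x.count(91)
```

list.count() returns int

int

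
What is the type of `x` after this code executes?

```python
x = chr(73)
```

chr() returns str (single char)

str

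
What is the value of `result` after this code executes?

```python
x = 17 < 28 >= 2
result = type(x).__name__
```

x is bool; result = 'bool'

'bool'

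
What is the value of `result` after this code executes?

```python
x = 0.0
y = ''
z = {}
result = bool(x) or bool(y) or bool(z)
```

x = 0.0; y = ''; z = {}; result = False

False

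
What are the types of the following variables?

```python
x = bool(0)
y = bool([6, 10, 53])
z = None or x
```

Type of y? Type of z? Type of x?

bool() returns bool; None or bool returns the bool; bool() returns bool

bool, bool, bool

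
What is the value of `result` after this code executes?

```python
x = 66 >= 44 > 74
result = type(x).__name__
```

x is bool; result = 'bool'

'bool'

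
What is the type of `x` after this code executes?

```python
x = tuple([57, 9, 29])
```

tuple() constructor returns tuple

tuple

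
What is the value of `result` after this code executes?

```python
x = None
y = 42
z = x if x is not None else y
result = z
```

x = None; y = 42; z = 42; result = 42

42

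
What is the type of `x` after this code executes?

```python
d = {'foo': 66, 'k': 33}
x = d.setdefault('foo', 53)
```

dict.setdefault() returns the (existing or default) value

int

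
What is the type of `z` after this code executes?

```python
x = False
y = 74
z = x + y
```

bool + int = int (bool is subclass of int)

int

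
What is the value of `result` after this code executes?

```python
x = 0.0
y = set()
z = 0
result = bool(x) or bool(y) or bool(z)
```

x = 0.0; y = set(); z = 0; result = False

False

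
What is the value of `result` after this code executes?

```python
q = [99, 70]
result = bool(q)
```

q = [99, 70]; result = True

True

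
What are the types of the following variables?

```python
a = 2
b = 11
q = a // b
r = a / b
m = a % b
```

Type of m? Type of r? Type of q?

% of ints returns int; / returns float; // returns int

int, float, int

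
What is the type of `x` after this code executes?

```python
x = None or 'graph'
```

'or' with None returns the other truthy value (str)

str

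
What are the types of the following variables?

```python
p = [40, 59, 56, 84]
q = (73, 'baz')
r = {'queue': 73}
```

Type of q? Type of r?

q is assigned a tuple (parenthesized, comma-separated values); r is assigned a dict literal ({key: value})

tuple, dict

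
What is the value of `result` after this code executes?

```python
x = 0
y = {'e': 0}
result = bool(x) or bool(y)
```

x = 0; y = {'e': 0}; result = True

True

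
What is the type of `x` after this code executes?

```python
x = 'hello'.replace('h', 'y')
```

str.replace() returns str

str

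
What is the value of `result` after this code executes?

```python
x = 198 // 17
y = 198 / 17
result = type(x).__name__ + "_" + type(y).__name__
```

x is int; y is float; result = 'int_float'

'int_float'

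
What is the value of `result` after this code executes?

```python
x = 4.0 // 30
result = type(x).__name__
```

x is float; result = 'float'

'float'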